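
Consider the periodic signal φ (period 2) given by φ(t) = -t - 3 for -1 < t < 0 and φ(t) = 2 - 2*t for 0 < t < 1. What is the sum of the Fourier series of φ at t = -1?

At t = -1 the one-sided limits are φ(-1^-) = 0 and φ(-1^+) = -2.
By Dirichlet's theorem the series converges to their average, [(0) + (-2)]/2 = -1.

-1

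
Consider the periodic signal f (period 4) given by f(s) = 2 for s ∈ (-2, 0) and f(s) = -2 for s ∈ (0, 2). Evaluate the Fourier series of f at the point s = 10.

0

s = 10 differs from s = 2 by 2 full period(s), and the series is 4-periodic.
At s = 2 the one-sided limits are f(2^-) = -2 and f(2^+) = 2.
By Dirichlet's theorem the series converges to their average, [(-2) + (2)]/2 = 0.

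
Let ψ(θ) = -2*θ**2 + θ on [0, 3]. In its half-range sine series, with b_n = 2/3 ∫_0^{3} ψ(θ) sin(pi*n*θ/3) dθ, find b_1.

-30/pi + 144/pi**3

b_1 = 2/3 ∫_0^{3} (-2*θ**2 + θ) sin(pi*θ/3) dθ.
Integrating by parts twice (tabular method), an antiderivative of (-2*θ**2 + θ) sin(pi*θ/3) is 6*θ**2*cos(pi*θ/3)/pi - 36*θ*sin(pi*θ/3)/pi**2 - 3*θ*cos(pi*θ/3)/pi + 9*sin(pi*θ/3)/pi**2 - 108*cos(pi*θ/3)/pi**3; evaluating from 0 to 3: ∫_{0}^{3} (-2*θ**2 + θ) sin(pi*θ/3) dθ = (-45/pi + 108/pi**3) - (-108/pi**3) = -45/pi + 216/pi**3.
Hence b_1 = (2/3)·(-45/pi + 216/pi**3) = -30/pi + 144/pi**3.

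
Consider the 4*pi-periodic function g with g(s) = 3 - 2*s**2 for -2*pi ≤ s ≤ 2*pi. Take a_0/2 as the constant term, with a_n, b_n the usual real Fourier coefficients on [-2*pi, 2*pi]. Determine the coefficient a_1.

a_1 = (1/(2*pi)) ∫_{-2*pi}^{2*pi} g(s) cos(s/2) ds.
g is even and cos(s/2) is even, so the integrand is even and a_1 = 1/pi ∫_0^{2*pi} g(s) cos(s/2) ds.
Integrating by parts twice (tabular method), an antiderivative of (3 - 2*s**2) cos(s/2) is -4*s**2*sin(s/2) - 16*s*cos(s/2) + 38*sin(s/2); evaluating from 0 to 2*pi: ∫_{0}^{2*pi} (3 - 2*s**2) cos(s/2) ds = (32*pi) - (0) = 32*pi.
Hence a_1 = (1/pi)·(32*pi) = 32.

32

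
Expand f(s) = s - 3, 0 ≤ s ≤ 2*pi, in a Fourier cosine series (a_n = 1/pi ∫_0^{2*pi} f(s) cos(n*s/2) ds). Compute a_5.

a_5 = 1/pi ∫_0^{2*pi} (s - 3) cos(5*s/2) ds.
Integrating by parts (boundary term plus one more integral), an antiderivative of (s - 3) cos(5*s/2) is 2*s*sin(5*s/2)/5 - 6*sin(5*s/2)/5 + 4*cos(5*s/2)/25; evaluating from 0 to 2*pi: ∫_{0}^{2*pi} (s - 3) cos(5*s/2) ds = (-4/25) - (4/25) = -8/25.
Hence a_5 = (1/pi)·(-8/25) = -8/(25*pi).

-8/(25*pi)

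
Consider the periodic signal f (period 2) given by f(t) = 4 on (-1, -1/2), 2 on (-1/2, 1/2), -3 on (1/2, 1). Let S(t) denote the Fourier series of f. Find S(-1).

1/2

At t = -1 the one-sided limits are f(-1^-) = -3 and f(-1^+) = 4.
By Dirichlet's theorem the series converges to their average, [(-3) + (4)]/2 = 1/2.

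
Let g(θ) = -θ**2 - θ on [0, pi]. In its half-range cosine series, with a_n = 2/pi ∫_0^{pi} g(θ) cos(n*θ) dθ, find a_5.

4*(1 + pi)/(25*pi)

a_5 = 2/pi ∫_0^{pi} (-θ**2 - θ) cos(5*θ) dθ.
Integrating by parts twice (tabular method), an antiderivative of (-θ**2 - θ) cos(5*θ) is -θ**2*sin(5*θ)/5 - θ*sin(5*θ)/5 - 2*θ*cos(5*θ)/25 + 2*sin(5*θ)/125 - cos(5*θ)/25; evaluating from 0 to pi: ∫_{0}^{pi} (-θ**2 - θ) cos(5*θ) dθ = (1/25 + 2*pi/25) - (-1/25) = 2/25 + 2*pi/25.
Hence a_5 = (2/pi)·(2/25 + 2*pi/25) = 4*(1 + pi)/(25*pi).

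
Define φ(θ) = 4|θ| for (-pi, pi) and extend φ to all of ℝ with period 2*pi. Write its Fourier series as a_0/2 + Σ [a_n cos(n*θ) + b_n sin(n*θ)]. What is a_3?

a_3 = 1/pi ∫_{-pi}^{pi} φ(θ) cos(3*θ) dθ.
φ is even and cos(3*θ) is even, so the integrand is even and a_3 = 2/pi ∫_0^{pi} φ(θ) cos(3*θ) dθ.
Integrating by parts (boundary term plus one more integral), an antiderivative of (4*θ) cos(3*θ) is 4*θ*sin(3*θ)/3 + 4*cos(3*θ)/9; evaluating from 0 to pi: ∫_{0}^{pi} (4*θ) cos(3*θ) dθ = (-4/9) - (4/9) = -8/9.
Hence a_3 = (2/pi)·(-8/9) = -16/(9*pi).

-16/(9*pi)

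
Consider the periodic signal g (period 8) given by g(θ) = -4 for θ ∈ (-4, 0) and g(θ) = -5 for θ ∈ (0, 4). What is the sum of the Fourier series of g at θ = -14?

θ = -14 differs from θ = 2 by -2 full period(s), and the series is 8-periodic.
g is continuous at θ = 2 with value -5, so the series converges to -5 there.

-5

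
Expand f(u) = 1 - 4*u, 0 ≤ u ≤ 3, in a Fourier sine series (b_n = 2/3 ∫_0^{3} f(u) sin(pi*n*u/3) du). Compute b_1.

b_1 = 2/3 ∫_0^{3} (1 - 4*u) sin(pi*u/3) du.
Integrating by parts (boundary term plus one more integral), an antiderivative of (1 - 4*u) sin(pi*u/3) is 12*u*cos(pi*u/3)/pi - 36*sin(pi*u/3)/pi**2 - 3*cos(pi*u/3)/pi; evaluating from 0 to 3: ∫_{0}^{3} (1 - 4*u) sin(pi*u/3) du = (-33/pi) - (-3/pi) = -30/pi.
Hence b_1 = (2/3)·(-30/pi) = -20/pi.

-20/pi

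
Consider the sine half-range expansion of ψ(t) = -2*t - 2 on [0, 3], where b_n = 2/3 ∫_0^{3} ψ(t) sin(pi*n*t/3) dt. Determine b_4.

3/pi

b_4 = 2/3 ∫_0^{3} (-2*t - 2) sin(4*pi*t/3) dt.
Integrating by parts (boundary term plus one more integral), an antiderivative of (-2*t - 2) sin(4*pi*t/3) is 3*t*cos(4*pi*t/3)/(2*pi) - 9*sin(4*pi*t/3)/(8*pi**2) + 3*cos(4*pi*t/3)/(2*pi); evaluating from 0 to 3: ∫_{0}^{3} (-2*t - 2) sin(4*pi*t/3) dt = (6/pi) - (3/(2*pi)) = 9/(2*pi).
Hence b_4 = (2/3)·(9/(2*pi)) = 3/pi.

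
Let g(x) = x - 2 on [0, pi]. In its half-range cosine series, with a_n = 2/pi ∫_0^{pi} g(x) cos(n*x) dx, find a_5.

-4/(25*pi)

a_5 = 2/pi ∫_0^{pi} (x - 2) cos(5*x) dx.
Integrating by parts (boundary term plus one more integral), an antiderivative of (x - 2) cos(5*x) is x*sin(5*x)/5 - 2*sin(5*x)/5 + cos(5*x)/25; evaluating from 0 to pi: ∫_{0}^{pi} (x - 2) cos(5*x) dx = (-1/25) - (1/25) = -2/25.
Hence a_5 = (2/pi)·(-2/25) = -4/(25*pi).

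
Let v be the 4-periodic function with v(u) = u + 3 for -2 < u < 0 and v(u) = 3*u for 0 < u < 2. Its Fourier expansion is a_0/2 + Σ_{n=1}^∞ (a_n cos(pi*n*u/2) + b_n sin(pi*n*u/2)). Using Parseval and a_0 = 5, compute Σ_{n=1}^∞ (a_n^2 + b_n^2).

Parseval: a_0^2/2 + Σ_{n≥1} (a_n^2+b_n^2) = 1/2 ∫_{-2}^{2} v(u)^2 du = 49/3.
Subtract a_0^2/2 = 25/2: Σ (a_n^2+b_n^2) = 23/6.

23/6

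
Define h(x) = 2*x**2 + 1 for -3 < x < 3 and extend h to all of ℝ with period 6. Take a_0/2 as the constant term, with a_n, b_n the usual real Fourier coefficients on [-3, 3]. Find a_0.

14

a_0 = 1/3 ∫_{-3}^{3} h(x) dx = 1/3 · (42) = 14.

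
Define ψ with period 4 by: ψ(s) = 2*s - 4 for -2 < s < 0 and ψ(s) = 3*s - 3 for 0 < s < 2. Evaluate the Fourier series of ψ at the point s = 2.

-5/2

At s = 2 the one-sided limits are ψ(2^-) = 3 and ψ(2^+) = -8.
By Dirichlet's theorem the series converges to their average, [(3) + (-8)]/2 = -5/2.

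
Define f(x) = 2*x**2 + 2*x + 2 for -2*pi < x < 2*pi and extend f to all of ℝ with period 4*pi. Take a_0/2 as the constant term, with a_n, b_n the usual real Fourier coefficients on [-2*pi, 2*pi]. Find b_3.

b_3 = (1/(2*pi)) ∫_{-2*pi}^{2*pi} f(x) sin(3*x/2) dx.
Integrating by parts twice (tabular method), an antiderivative of (2*x**2 + 2*x + 2) sin(3*x/2) is -4*x**2*cos(3*x/2)/3 + 16*x*sin(3*x/2)/9 - 4*x*cos(3*x/2)/3 + 8*sin(3*x/2)/9 - 4*cos(3*x/2)/27; evaluating from -2*pi to 2*pi: ∫_{-2*pi}^{2*pi} (2*x**2 + 2*x + 2) sin(3*x/2) dx = (4/27 + 8*pi/3 + 16*pi**2/3) - (-8*pi/3 + 4/27 + 16*pi**2/3) = 16*pi/3.
Hence b_3 = (1/(2*pi))·(16*pi/3) = 8/3.

8/3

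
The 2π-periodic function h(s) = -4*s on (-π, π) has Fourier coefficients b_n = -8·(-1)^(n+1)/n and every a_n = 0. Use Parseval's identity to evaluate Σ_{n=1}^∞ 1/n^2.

pi**2/6

Parseval: Σ b_n^2 = (1/π) ∫_{-π}^{π} h(s)^2 ds = 32*pi**2/3.
Σ b_n^2 = Σ 64/n^2, so Σ 1/n^2 = (32*pi**2/3)/64 = pi**2/6.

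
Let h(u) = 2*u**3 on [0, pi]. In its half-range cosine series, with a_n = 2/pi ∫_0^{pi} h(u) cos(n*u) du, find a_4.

3*pi/4

a_4 = 2/pi ∫_0^{pi} (2*u**3) cos(4*u) du.
Integrating by parts three times (tabular method), an antiderivative of (2*u**3) cos(4*u) is u**3*sin(4*u)/2 + 3*u**2*cos(4*u)/8 - 3*u*sin(4*u)/16 - 3*cos(4*u)/64; evaluating from 0 to pi: ∫_{0}^{pi} (2*u**3) cos(4*u) du = (-3/64 + 3*pi**2/8) - (-3/64) = 3*pi**2/8.
Hence a_4 = (2/pi)·(3*pi**2/8) = 3*pi/4.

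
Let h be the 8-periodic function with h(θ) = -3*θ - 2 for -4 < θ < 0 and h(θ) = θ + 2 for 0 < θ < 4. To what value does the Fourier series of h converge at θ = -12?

θ = -12 differs from θ = 4 by -2 full period(s), and the series is 8-periodic.
At θ = 4 the one-sided limits are h(4^-) = 6 and h(4^+) = 10.
By Dirichlet's theorem the series converges to their average, [(6) + (10)]/2 = 8.

8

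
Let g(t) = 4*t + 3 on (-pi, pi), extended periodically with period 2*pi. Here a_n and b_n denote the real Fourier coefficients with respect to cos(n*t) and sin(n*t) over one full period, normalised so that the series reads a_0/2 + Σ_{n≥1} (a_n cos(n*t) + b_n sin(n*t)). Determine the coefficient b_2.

-4

b_2 = 1/pi ∫_{-pi}^{pi} g(t) sin(2*t) dt.
Integrating by parts (boundary term plus one more integral), an antiderivative of (4*t + 3) sin(2*t) is -2*t*cos(2*t) + sin(2*t) - 3*cos(2*t)/2; evaluating from -pi to pi: ∫_{-pi}^{pi} (4*t + 3) sin(2*t) dt = (-2*pi - 3/2) - (-3/2 + 2*pi) = -4*pi.
Hence b_2 = (1/pi)·(-4*pi) = -4.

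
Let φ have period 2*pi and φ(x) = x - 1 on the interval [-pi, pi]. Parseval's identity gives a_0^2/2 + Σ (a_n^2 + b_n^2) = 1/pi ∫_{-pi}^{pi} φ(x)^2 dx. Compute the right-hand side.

1/pi ∫_{-pi}^{pi} φ(x)^2 dx = 1/pi · (2*pi*(3 + pi**2)/3) = 2 + 2*pi**2/3.

2 + 2*pi**2/3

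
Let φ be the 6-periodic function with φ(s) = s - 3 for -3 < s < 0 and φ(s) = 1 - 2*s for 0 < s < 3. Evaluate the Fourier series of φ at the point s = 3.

At s = 3 the one-sided limits are φ(3^-) = -5 and φ(3^+) = -6.
By Dirichlet's theorem the series converges to their average, [(-5) + (-6)]/2 = -11/2.

-11/2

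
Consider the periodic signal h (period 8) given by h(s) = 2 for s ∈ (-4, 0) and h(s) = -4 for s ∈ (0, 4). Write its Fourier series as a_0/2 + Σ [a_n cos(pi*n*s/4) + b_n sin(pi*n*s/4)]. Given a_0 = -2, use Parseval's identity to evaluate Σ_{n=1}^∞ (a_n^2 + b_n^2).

18

Parseval: a_0^2/2 + Σ_{n≥1} (a_n^2+b_n^2) = 1/4 ∫_{-4}^{4} h(s)^2 ds = 20.
Subtract a_0^2/2 = 2: Σ (a_n^2+b_n^2) = 18.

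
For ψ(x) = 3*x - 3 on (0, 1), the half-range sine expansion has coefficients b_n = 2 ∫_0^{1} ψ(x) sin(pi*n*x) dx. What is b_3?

b_3 = 2 ∫_0^{1} (3*x - 3) sin(3*pi*x) dx.
Integrating by parts (boundary term plus one more integral), an antiderivative of (3*x - 3) sin(3*pi*x) is -x*cos(3*pi*x)/pi + sin(3*pi*x)/(3*pi**2) + cos(3*pi*x)/pi; evaluating from 0 to 1: ∫_{0}^{1} (3*x - 3) sin(3*pi*x) dx = (0) - (1/pi) = -1/pi.
Hence b_3 = 2·(-1/pi) = -2/pi.

-2/pi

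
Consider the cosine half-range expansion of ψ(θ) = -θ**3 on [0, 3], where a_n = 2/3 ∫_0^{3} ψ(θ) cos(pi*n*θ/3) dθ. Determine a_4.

a_4 = 2/3 ∫_0^{3} (-θ**3) cos(4*pi*θ/3) dθ.
Integrating by parts three times (tabular method), an antiderivative of (-θ**3) cos(4*pi*θ/3) is -3*θ**3*sin(4*pi*θ/3)/(4*pi) - 27*θ**2*cos(4*pi*θ/3)/(16*pi**2) + 81*θ*sin(4*pi*θ/3)/(32*pi**3) + 243*cos(4*pi*θ/3)/(128*pi**4); evaluating from 0 to 3: ∫_{0}^{3} (-θ**3) cos(4*pi*θ/3) dθ = (243*(1 - 8*pi**2)/(128*pi**4)) - (243/(128*pi**4)) = -243/(16*pi**2).
Hence a_4 = (2/3)·(-243/(16*pi**2)) = -81/(8*pi**2).

-81/(8*pi**2)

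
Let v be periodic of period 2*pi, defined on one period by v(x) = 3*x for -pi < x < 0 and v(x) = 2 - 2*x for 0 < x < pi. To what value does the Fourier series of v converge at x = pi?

1 - 5*pi/2

At x = pi the one-sided limits are v(pi^-) = 2 - 2*pi and v(pi^+) = -3*pi.
By Dirichlet's theorem the series converges to their average, [(2 - 2*pi) + (-3*pi)]/2 = 1 - 5*pi/2.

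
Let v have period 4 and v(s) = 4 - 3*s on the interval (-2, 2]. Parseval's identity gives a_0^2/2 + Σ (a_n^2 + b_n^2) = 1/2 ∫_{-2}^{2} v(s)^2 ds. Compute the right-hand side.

56

1/2 ∫_{-2}^{2} v(s)^2 ds = 1/2 · (112) = 56.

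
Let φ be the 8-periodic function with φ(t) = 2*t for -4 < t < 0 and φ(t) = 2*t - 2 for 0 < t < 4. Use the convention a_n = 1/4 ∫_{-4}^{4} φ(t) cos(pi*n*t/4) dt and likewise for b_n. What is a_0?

a_0 = 1/4 ∫_{-4}^{4} φ(t) dt = 1/4 · (-8) = -2.

-2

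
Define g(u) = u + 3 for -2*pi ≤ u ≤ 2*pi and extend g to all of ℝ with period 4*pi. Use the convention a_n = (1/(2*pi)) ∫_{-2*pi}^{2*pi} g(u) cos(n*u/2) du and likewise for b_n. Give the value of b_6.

b_6 = (1/(2*pi)) ∫_{-2*pi}^{2*pi} g(u) sin(3*u) du.
Integrating by parts (boundary term plus one more integral), an antiderivative of (u + 3) sin(3*u) is -u*cos(3*u)/3 + sin(3*u)/9 - cos(3*u); evaluating from -2*pi to 2*pi: ∫_{-2*pi}^{2*pi} (u + 3) sin(3*u) du = (-2*pi/3 - 1) - (-1 + 2*pi/3) = -4*pi/3.
Hence b_6 = (1/(2*pi))·(-4*pi/3) = -2/3.

-2/3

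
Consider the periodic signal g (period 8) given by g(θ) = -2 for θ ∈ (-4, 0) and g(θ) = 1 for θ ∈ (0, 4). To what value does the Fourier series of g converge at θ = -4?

-1/2

At θ = -4 the one-sided limits are g(-4^-) = 1 and g(-4^+) = -2.
By Dirichlet's theorem the series converges to their average, [(1) + (-2)]/2 = -1/2.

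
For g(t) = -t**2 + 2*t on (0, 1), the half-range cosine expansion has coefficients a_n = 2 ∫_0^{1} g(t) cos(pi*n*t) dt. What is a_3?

a_3 = 2 ∫_0^{1} (-t**2 + 2*t) cos(3*pi*t) dt.
Integrating by parts twice (tabular method), an antiderivative of (-t**2 + 2*t) cos(3*pi*t) is -t**2*sin(3*pi*t)/(3*pi) + 2*t*sin(3*pi*t)/(3*pi) - 2*t*cos(3*pi*t)/(9*pi**2) + 2*sin(3*pi*t)/(27*pi**3) + 2*cos(3*pi*t)/(9*pi**2); evaluating from 0 to 1: ∫_{0}^{1} (-t**2 + 2*t) cos(3*pi*t) dt = (0) - (2/(9*pi**2)) = -2/(9*pi**2).
Hence a_3 = 2·(-2/(9*pi**2)) = -4/(9*pi**2).

-4/(9*pi**2)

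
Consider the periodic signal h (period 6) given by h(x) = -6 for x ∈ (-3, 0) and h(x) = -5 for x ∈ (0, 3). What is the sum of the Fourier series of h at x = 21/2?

x = 21/2 differs from x = -3/2 by 2 full period(s), and the series is 6-periodic.
h is continuous at x = -3/2 with value -6, so the series converges to -6 there.

-6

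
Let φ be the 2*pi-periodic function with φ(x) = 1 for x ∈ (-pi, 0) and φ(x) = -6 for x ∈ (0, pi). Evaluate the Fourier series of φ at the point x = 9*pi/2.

-6

x = 9*pi/2 differs from x = pi/2 by 2 full period(s), and the series is 2*pi-periodic.
φ is continuous at x = pi/2 with value -6, so the series converges to -6 there.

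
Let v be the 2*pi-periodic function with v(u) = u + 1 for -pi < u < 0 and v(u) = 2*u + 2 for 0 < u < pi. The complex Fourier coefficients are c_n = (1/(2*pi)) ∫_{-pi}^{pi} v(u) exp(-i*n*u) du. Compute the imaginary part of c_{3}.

Since v is real-valued, Im(c_{3}) = -(1/(2*pi)) ∫_{-pi}^{pi} v(u) sin(3*u) du = -b_{3}/2.
Split the integral at the breakpoints.
Integrating by parts (boundary term plus one more integral), an antiderivative of (u + 1) sin(3*u) is -u*cos(3*u)/3 + sin(3*u)/9 - cos(3*u)/3; evaluating from -pi to 0: ∫_{-pi}^{0} (u + 1) sin(3*u) du = (-1/3) - (1/3 - pi/3) = -2/3 + pi/3.
Integrating by parts (boundary term plus one more integral), an antiderivative of (2*u + 2) sin(3*u) is -2*u*cos(3*u)/3 + 2*sin(3*u)/9 - 2*cos(3*u)/3; evaluating from 0 to pi: ∫_{0}^{pi} (2*u + 2) sin(3*u) du = (2/3 + 2*pi/3) - (-2/3) = 4/3 + 2*pi/3.
So ∫_{-pi}^{pi} v(u) sin(3*u) du = 2/3 + pi.
Hence Im(c_{3}) = (-1/(2*pi))·(2/3 + pi) = (-3*pi - 2)/(6*pi).

(-3*pi - 2)/(6*pi)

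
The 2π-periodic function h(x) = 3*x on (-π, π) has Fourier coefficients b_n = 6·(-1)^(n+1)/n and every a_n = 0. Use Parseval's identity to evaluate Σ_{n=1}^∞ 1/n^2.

pi**2/6

Parseval: Σ b_n^2 = (1/π) ∫_{-π}^{π} h(x)^2 dx = 6*pi**2.
Σ b_n^2 = Σ 36/n^2, so Σ 1/n^2 = (6*pi**2)/36 = pi**2/6.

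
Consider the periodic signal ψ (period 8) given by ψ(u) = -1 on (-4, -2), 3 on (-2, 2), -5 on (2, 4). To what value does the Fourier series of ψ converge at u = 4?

-3

u = 4 differs from u = -4 by 1 full period(s), and the series is 8-periodic.
At u = -4 the one-sided limits are ψ(-4^-) = -5 and ψ(-4^+) = -1.
By Dirichlet's theorem the series converges to their average, [(-5) + (-1)]/2 = -3.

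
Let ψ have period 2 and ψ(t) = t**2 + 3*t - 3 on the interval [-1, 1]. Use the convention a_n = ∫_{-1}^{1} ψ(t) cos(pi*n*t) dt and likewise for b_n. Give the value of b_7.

6/(7*pi)

b_7 = ∫_{-1}^{1} ψ(t) sin(7*pi*t) dt.
Integrating by parts twice (tabular method), an antiderivative of (t**2 + 3*t - 3) sin(7*pi*t) is -t**2*cos(7*pi*t)/(7*pi) + 2*t*sin(7*pi*t)/(49*pi**2) - 3*t*cos(7*pi*t)/(7*pi) + 3*sin(7*pi*t)/(49*pi**2) + 2*cos(7*pi*t)/(343*pi**3) + 3*cos(7*pi*t)/(7*pi); evaluating from -1 to 1: ∫_{-1}^{1} (t**2 + 3*t - 3) sin(7*pi*t) dt = ((-2 + 49*pi**2)/(343*pi**3)) - ((-245*pi**2 - 2)/(343*pi**3)) = 6/(7*pi).
Hence b_7 = 6/(7*pi).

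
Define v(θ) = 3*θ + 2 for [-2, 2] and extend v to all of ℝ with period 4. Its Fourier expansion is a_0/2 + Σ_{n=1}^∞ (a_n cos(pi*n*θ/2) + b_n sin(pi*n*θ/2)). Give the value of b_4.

-3/pi

b_4 = 1/2 ∫_{-2}^{2} v(θ) sin(2*pi*θ) dθ.
Integrating by parts (boundary term plus one more integral), an antiderivative of (3*θ + 2) sin(2*pi*θ) is -3*θ*cos(2*pi*θ)/(2*pi) + 3*sin(2*pi*θ)/(4*pi**2) - cos(2*pi*θ)/pi; evaluating from -2 to 2: ∫_{-2}^{2} (3*θ + 2) sin(2*pi*θ) dθ = (-4/pi) - (2/pi) = -6/pi.
Hence b_4 = (1/2)·(-6/pi) = -3/pi.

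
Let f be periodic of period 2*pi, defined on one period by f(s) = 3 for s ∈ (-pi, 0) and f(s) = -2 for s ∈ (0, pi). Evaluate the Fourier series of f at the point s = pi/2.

f is continuous at s = pi/2 with value -2, so the series converges to -2 there.

-2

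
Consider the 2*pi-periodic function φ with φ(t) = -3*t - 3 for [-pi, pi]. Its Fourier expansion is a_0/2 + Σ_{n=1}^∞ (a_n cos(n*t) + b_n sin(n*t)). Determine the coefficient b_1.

-6

b_1 = 1/pi ∫_{-pi}^{pi} φ(t) sin(t) dt.
Integrating by parts (boundary term plus one more integral), an antiderivative of (-3*t - 3) sin(t) is 3*t*cos(t) - 3*sin(t) + 3*cos(t); evaluating from -pi to pi: ∫_{-pi}^{pi} (-3*t - 3) sin(t) dt = (-3*pi - 3) - (-3 + 3*pi) = -6*pi.
Hence b_1 = (1/pi)·(-6*pi) = -6.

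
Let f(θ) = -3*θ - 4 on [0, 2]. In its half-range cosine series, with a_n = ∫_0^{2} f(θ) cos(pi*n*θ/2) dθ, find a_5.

24/(25*pi**2)

a_5 = ∫_0^{2} (-3*θ - 4) cos(5*pi*θ/2) dθ.
Integrating by parts (boundary term plus one more integral), an antiderivative of (-3*θ - 4) cos(5*pi*θ/2) is -6*θ*sin(5*pi*θ/2)/(5*pi) - 8*sin(5*pi*θ/2)/(5*pi) - 12*cos(5*pi*θ/2)/(25*pi**2); evaluating from 0 to 2: ∫_{0}^{2} (-3*θ - 4) cos(5*pi*θ/2) dθ = (12/(25*pi**2)) - (-12/(25*pi**2)) = 24/(25*pi**2).
Hence a_5 = 24/(25*pi**2).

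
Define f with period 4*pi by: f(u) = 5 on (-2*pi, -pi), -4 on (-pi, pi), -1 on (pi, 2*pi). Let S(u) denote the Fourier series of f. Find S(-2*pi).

u = -2*pi differs from u = 2*pi by -1 full period(s), and the series is 4*pi-periodic.
At u = 2*pi the one-sided limits are f(2*pi^-) = -1 and f(2*pi^+) = 5.
By Dirichlet's theorem the series converges to their average, [(-1) + (5)]/2 = 2.

2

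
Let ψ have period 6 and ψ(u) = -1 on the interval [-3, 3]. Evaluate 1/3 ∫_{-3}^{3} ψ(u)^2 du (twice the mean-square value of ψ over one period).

2

1/3 ∫_{-3}^{3} ψ(u)^2 du = 1/3 · (6) = 2.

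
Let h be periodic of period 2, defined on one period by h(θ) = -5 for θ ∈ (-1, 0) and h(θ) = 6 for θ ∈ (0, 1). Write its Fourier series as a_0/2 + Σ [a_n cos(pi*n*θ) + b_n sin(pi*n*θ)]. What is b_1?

b_1 = ∫_{-1}^{1} h(θ) sin(pi*θ) dθ.
Split the integral at the breakpoints.
Directly, an antiderivative of (-5) sin(pi*θ) is 5*cos(pi*θ)/pi; evaluating from -1 to 0: ∫_{-1}^{0} (-5) sin(pi*θ) dθ = (5/pi) - (-5/pi) = 10/pi.
Directly, an antiderivative of (6) sin(pi*θ) is -6*cos(pi*θ)/pi; evaluating from 0 to 1: ∫_{0}^{1} (6) sin(pi*θ) dθ = (6/pi) - (-6/pi) = 12/pi.
Summing the pieces gives b_1 = 22/pi.

22/pi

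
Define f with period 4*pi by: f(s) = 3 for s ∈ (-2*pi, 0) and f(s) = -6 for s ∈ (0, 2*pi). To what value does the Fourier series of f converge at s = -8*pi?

s = -8*pi differs from s = 0 by -2 full period(s), and the series is 4*pi-periodic.
At s = 0 the one-sided limits are f(0^-) = 3 and f(0^+) = -6.
By Dirichlet's theorem the series converges to their average, [(3) + (-6)]/2 = -3/2.

-3/2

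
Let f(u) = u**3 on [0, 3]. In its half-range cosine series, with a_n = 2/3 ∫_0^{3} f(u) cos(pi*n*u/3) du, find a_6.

9/(2*pi**2)

a_6 = 2/3 ∫_0^{3} (u**3) cos(2*pi*u) du.
Integrating by parts three times (tabular method), an antiderivative of (u**3) cos(2*pi*u) is u**3*sin(2*pi*u)/(2*pi) + 3*u**2*cos(2*pi*u)/(4*pi**2) - 3*u*sin(2*pi*u)/(4*pi**3) - 3*cos(2*pi*u)/(8*pi**4); evaluating from 0 to 3: ∫_{0}^{3} (u**3) cos(2*pi*u) du = (3*(-1 + 18*pi**2)/(8*pi**4)) - (-3/(8*pi**4)) = 27/(4*pi**2).
Hence a_6 = (2/3)·(27/(4*pi**2)) = 9/(2*pi**2).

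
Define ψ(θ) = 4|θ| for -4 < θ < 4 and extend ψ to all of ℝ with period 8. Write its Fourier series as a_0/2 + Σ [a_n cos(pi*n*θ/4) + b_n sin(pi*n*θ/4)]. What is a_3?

-64/(9*pi**2)

a_3 = 1/4 ∫_{-4}^{4} ψ(θ) cos(3*pi*θ/4) dθ.
ψ is even and cos(3*pi*θ/4) is even, so the integrand is even and a_3 = 1/2 ∫_0^{4} ψ(θ) cos(3*pi*θ/4) dθ.
Integrating by parts (boundary term plus one more integral), an antiderivative of (4*θ) cos(3*pi*θ/4) is 16*θ*sin(3*pi*θ/4)/(3*pi) + 64*cos(3*pi*θ/4)/(9*pi**2); evaluating from 0 to 4: ∫_{0}^{4} (4*θ) cos(3*pi*θ/4) dθ = (-64/(9*pi**2)) - (64/(9*pi**2)) = -128/(9*pi**2).
Hence a_3 = (1/2)·(-128/(9*pi**2)) = -64/(9*pi**2).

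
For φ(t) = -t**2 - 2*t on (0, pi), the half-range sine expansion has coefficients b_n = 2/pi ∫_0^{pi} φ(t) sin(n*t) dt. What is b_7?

b_7 = 2/pi ∫_0^{pi} (-t**2 - 2*t) sin(7*t) dt.
Integrating by parts twice (tabular method), an antiderivative of (-t**2 - 2*t) sin(7*t) is t**2*cos(7*t)/7 - 2*t*sin(7*t)/49 + 2*t*cos(7*t)/7 - 2*sin(7*t)/49 - 2*cos(7*t)/343; evaluating from 0 to pi: ∫_{0}^{pi} (-t**2 - 2*t) sin(7*t) dt = (-pi**2/7 - 2*pi/7 + 2/343) - (-2/343) = -pi**2/7 - 2*pi/7 + 4/343.
Hence b_7 = (2/pi)·(-pi**2/7 - 2*pi/7 + 4/343) = 2*(-49*pi**2 - 98*pi + 4)/(343*pi).

2*(-49*pi**2 - 98*pi + 4)/(343*pi)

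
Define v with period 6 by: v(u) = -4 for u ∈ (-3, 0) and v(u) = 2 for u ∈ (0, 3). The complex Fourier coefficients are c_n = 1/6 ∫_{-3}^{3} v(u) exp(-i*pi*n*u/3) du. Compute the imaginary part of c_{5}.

Since v is real-valued, Im(c_{5}) = -1/6 ∫_{-3}^{3} v(u) sin(5*pi*u/3) du = -b_{5}/2.
Split the integral at the breakpoints.
Directly, an antiderivative of (-4) sin(5*pi*u/3) is 12*cos(5*pi*u/3)/(5*pi); evaluating from -3 to 0: ∫_{-3}^{0} (-4) sin(5*pi*u/3) du = (12/(5*pi)) - (-12/(5*pi)) = 24/(5*pi).
Directly, an antiderivative of (2) sin(5*pi*u/3) is -6*cos(5*pi*u/3)/(5*pi); evaluating from 0 to 3: ∫_{0}^{3} (2) sin(5*pi*u/3) du = (6/(5*pi)) - (-6/(5*pi)) = 12/(5*pi).
So ∫_{-3}^{3} v(u) sin(5*pi*u/3) du = 36/(5*pi).
Hence Im(c_{5}) = (-1/6)·(36/(5*pi)) = -6/(5*pi).

-6/(5*pi)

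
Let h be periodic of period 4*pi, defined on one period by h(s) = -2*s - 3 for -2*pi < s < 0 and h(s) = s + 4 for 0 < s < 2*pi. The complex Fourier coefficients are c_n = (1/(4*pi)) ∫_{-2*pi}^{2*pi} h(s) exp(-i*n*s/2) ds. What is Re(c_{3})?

Since h is real-valued, Re(c_{3}) = (1/(4*pi)) ∫_{-2*pi}^{2*pi} h(s) cos(3*s/2) ds = a_{3}/2.
Split the integral at the breakpoints.
Integrating by parts (boundary term plus one more integral), an antiderivative of (-2*s - 3) cos(3*s/2) is -4*s*sin(3*s/2)/3 - 2*sin(3*s/2) - 8*cos(3*s/2)/9; evaluating from -2*pi to 0: ∫_{-2*pi}^{0} (-2*s - 3) cos(3*s/2) ds = (-8/9) - (8/9) = -16/9.
Integrating by parts (boundary term plus one more integral), an antiderivative of (s + 4) cos(3*s/2) is 2*s*sin(3*s/2)/3 + 8*sin(3*s/2)/3 + 4*cos(3*s/2)/9; evaluating from 0 to 2*pi: ∫_{0}^{2*pi} (s + 4) cos(3*s/2) ds = (-4/9) - (4/9) = -8/9.
So ∫_{-2*pi}^{2*pi} h(s) cos(3*s/2) ds = -8/3.
Hence Re(c_{3}) = (1/(4*pi))·(-8/3) = -2/(3*pi).

-2/(3*pi)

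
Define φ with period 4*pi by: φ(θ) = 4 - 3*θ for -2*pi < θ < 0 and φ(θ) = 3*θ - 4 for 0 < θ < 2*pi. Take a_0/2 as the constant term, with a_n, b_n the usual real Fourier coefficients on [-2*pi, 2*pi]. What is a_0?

6*pi

a_0 = (1/(2*pi)) ∫_{-2*pi}^{2*pi} φ(θ) dθ = (1/(2*pi)) · (12*pi**2) = 6*pi.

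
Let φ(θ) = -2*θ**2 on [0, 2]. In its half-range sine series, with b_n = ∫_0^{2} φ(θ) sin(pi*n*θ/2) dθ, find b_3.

16*(4 - 9*pi**2)/(27*pi**3)

b_3 = ∫_0^{2} (-2*θ**2) sin(3*pi*θ/2) dθ.
Integrating by parts twice (tabular method), an antiderivative of (-2*θ**2) sin(3*pi*θ/2) is 4*θ**2*cos(3*pi*θ/2)/(3*pi) - 16*θ*sin(3*pi*θ/2)/(9*pi**2) - 32*cos(3*pi*θ/2)/(27*pi**3); evaluating from 0 to 2: ∫_{0}^{2} (-2*θ**2) sin(3*pi*θ/2) dθ = (16*(2 - 9*pi**2)/(27*pi**3)) - (-32/(27*pi**3)) = 16*(4 - 9*pi**2)/(27*pi**3).
Hence b_3 = 16*(4 - 9*pi**2)/(27*pi**3).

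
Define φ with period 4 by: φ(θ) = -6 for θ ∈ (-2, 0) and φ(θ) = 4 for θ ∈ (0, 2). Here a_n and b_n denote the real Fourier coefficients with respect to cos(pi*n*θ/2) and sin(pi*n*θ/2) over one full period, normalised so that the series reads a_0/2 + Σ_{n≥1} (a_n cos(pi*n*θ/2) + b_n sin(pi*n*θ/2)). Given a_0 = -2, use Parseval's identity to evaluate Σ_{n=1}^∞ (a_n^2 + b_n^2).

Parseval: a_0^2/2 + Σ_{n≥1} (a_n^2+b_n^2) = 1/2 ∫_{-2}^{2} φ(θ)^2 dθ = 52.
Subtract a_0^2/2 = 2: Σ (a_n^2+b_n^2) = 50.

50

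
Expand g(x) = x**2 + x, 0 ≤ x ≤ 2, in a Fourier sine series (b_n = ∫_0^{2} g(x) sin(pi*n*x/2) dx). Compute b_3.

b_3 = ∫_0^{2} (x**2 + x) sin(3*pi*x/2) dx.
Integrating by parts twice (tabular method), an antiderivative of (x**2 + x) sin(3*pi*x/2) is -2*x**2*cos(3*pi*x/2)/(3*pi) + 8*x*sin(3*pi*x/2)/(9*pi**2) - 2*x*cos(3*pi*x/2)/(3*pi) + 4*sin(3*pi*x/2)/(9*pi**2) + 16*cos(3*pi*x/2)/(27*pi**3); evaluating from 0 to 2: ∫_{0}^{2} (x**2 + x) sin(3*pi*x/2) dx = (-16/(27*pi**3) + 4/pi) - (16/(27*pi**3)) = -32/(27*pi**3) + 4/pi.
Hence b_3 = -32/(27*pi**3) + 4/pi.

-32/(27*pi**3) + 4/pi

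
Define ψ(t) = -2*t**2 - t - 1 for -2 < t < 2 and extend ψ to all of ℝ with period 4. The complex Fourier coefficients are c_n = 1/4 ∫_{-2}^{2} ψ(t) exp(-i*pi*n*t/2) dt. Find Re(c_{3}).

Since ψ is real-valued, Re(c_{3}) = 1/4 ∫_{-2}^{2} ψ(t) cos(3*pi*t/2) dt = a_{3}/2.
Integrating by parts twice (tabular method), an antiderivative of (-2*t**2 - t - 1) cos(3*pi*t/2) is -4*t**2*sin(3*pi*t/2)/(3*pi) - 2*t*sin(3*pi*t/2)/(3*pi) - 16*t*cos(3*pi*t/2)/(9*pi**2) - 2*sin(3*pi*t/2)/(3*pi) + 32*sin(3*pi*t/2)/(27*pi**3) - 4*cos(3*pi*t/2)/(9*pi**2); evaluating from -2 to 2: ∫_{-2}^{2} (-2*t**2 - t - 1) cos(3*pi*t/2) dt = (4/pi**2) - (-28/(9*pi**2)) = 64/(9*pi**2).
Hence Re(c_{3}) = (1/4)·(64/(9*pi**2)) = 16/(9*pi**2).

16/(9*pi**2)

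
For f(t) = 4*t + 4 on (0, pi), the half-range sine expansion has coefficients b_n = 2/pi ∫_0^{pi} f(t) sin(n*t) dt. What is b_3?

b_3 = 2/pi ∫_0^{pi} (4*t + 4) sin(3*t) dt.
Integrating by parts (boundary term plus one more integral), an antiderivative of (4*t + 4) sin(3*t) is -4*t*cos(3*t)/3 + 4*sin(3*t)/9 - 4*cos(3*t)/3; evaluating from 0 to pi: ∫_{0}^{pi} (4*t + 4) sin(3*t) dt = (4/3 + 4*pi/3) - (-4/3) = 8/3 + 4*pi/3.
Hence b_3 = (2/pi)·(8/3 + 4*pi/3) = 8*(2 + pi)/(3*pi).

8*(2 + pi)/(3*pi)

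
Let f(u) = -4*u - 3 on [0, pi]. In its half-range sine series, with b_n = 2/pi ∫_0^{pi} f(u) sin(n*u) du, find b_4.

b_4 = 2/pi ∫_0^{pi} (-4*u - 3) sin(4*u) du.
Integrating by parts (boundary term plus one more integral), an antiderivative of (-4*u - 3) sin(4*u) is u*cos(4*u) - sin(4*u)/4 + 3*cos(4*u)/4; evaluating from 0 to pi: ∫_{0}^{pi} (-4*u - 3) sin(4*u) du = (3/4 + pi) - (3/4) = pi.
Hence b_4 = (2/pi)·(pi) = 2.

2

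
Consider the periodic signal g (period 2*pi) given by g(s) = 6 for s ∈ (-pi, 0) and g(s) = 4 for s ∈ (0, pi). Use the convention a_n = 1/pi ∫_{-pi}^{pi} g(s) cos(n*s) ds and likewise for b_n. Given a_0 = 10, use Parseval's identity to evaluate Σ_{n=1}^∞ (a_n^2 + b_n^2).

2

Parseval: a_0^2/2 + Σ_{n≥1} (a_n^2+b_n^2) = 1/pi ∫_{-pi}^{pi} g(s)^2 ds = 52.
Subtract a_0^2/2 = 50: Σ (a_n^2+b_n^2) = 2.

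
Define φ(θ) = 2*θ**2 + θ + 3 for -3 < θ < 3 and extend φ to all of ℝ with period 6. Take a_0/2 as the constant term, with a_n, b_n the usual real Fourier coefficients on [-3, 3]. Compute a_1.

-72/pi**2

a_1 = 1/3 ∫_{-3}^{3} φ(θ) cos(pi*θ/3) dθ.
Integrating by parts twice (tabular method), an antiderivative of (2*θ**2 + θ + 3) cos(pi*θ/3) is 6*θ**2*sin(pi*θ/3)/pi + 3*θ*sin(pi*θ/3)/pi + 36*θ*cos(pi*θ/3)/pi**2 - 108*sin(pi*θ/3)/pi**3 + 9*sin(pi*θ/3)/pi + 9*cos(pi*θ/3)/pi**2; evaluating from -3 to 3: ∫_{-3}^{3} (2*θ**2 + θ + 3) cos(pi*θ/3) dθ = (-117/pi**2) - (99/pi**2) = -216/pi**2.
Hence a_1 = (1/3)·(-216/pi**2) = -72/pi**2.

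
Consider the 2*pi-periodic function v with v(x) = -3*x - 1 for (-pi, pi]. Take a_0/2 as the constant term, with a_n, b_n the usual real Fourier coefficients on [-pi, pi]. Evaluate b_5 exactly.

b_5 = 1/pi ∫_{-pi}^{pi} v(x) sin(5*x) dx.
Integrating by parts (boundary term plus one more integral), an antiderivative of (-3*x - 1) sin(5*x) is 3*x*cos(5*x)/5 - 3*sin(5*x)/25 + cos(5*x)/5; evaluating from -pi to pi: ∫_{-pi}^{pi} (-3*x - 1) sin(5*x) dx = (-3*pi/5 - 1/5) - (-1/5 + 3*pi/5) = -6*pi/5.
Hence b_5 = (1/pi)·(-6*pi/5) = -6/5.

-6/5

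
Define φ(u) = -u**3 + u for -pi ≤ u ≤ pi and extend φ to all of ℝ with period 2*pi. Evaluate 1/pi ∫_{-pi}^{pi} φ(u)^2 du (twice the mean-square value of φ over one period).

2*pi**2*(-42*pi**2 + 35 + 15*pi**4)/105

1/pi ∫_{-pi}^{pi} φ(u)^2 du = 1/pi · (2*pi**3*(-42*pi**2 + 35 + 15*pi**4)/105) = 2*pi**2*(-42*pi**2 + 35 + 15*pi**4)/105.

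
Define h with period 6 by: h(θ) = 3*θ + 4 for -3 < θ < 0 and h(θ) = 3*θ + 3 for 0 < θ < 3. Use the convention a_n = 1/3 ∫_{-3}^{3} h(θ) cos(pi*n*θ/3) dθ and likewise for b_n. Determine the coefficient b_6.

-3/pi

b_6 = 1/3 ∫_{-3}^{3} h(θ) sin(2*pi*θ) dθ.
Split the integral at the breakpoints.
Integrating by parts (boundary term plus one more integral), an antiderivative of (3*θ + 4) sin(2*pi*θ) is -3*θ*cos(2*pi*θ)/(2*pi) + 3*sin(2*pi*θ)/(4*pi**2) - 2*cos(2*pi*θ)/pi; evaluating from -3 to 0: ∫_{-3}^{0} (3*θ + 4) sin(2*pi*θ) dθ = (-2/pi) - (5/(2*pi)) = -9/(2*pi).
Integrating by parts (boundary term plus one more integral), an antiderivative of (3*θ + 3) sin(2*pi*θ) is -3*θ*cos(2*pi*θ)/(2*pi) + 3*sin(2*pi*θ)/(4*pi**2) - 3*cos(2*pi*θ)/(2*pi); evaluating from 0 to 3: ∫_{0}^{3} (3*θ + 3) sin(2*pi*θ) dθ = (-6/pi) - (-3/(2*pi)) = -9/(2*pi).
Summing the pieces and multiplying by (1/3) gives b_6 = -3/pi.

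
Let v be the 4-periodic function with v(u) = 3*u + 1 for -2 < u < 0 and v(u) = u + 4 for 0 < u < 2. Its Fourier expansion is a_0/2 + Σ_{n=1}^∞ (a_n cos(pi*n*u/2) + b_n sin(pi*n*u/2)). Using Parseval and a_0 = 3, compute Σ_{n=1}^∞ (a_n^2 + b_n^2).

Parseval: a_0^2/2 + Σ_{n≥1} (a_n^2+b_n^2) = 1/2 ∫_{-2}^{2} v(u)^2 du = 97/3.
Subtract a_0^2/2 = 9/2: Σ (a_n^2+b_n^2) = 167/6.

167/6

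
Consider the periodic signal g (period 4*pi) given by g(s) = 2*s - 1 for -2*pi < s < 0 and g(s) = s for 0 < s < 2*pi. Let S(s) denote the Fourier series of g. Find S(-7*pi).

pi

s = -7*pi differs from s = pi by -2 full period(s), and the series is 4*pi-periodic.
g is continuous at s = pi with value pi, so the series converges to pi there.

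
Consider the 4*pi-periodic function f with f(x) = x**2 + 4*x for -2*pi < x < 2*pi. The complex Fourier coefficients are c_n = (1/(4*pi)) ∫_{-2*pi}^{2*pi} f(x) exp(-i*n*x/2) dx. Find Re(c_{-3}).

-8/9

Since f is real-valued, Re(c_{-3}) = (1/(4*pi)) ∫_{-2*pi}^{2*pi} f(x) cos(-3*x/2) dx = a_{3}/2.
Integrating by parts twice (tabular method), an antiderivative of (x**2 + 4*x) cos(-3*x/2) is 2*x**2*sin(3*x/2)/3 + 8*x*sin(3*x/2)/3 + 8*x*cos(3*x/2)/9 - 16*sin(3*x/2)/27 + 16*cos(3*x/2)/9; evaluating from -2*pi to 2*pi: ∫_{-2*pi}^{2*pi} (x**2 + 4*x) cos(-3*x/2) dx = (-16*pi/9 - 16/9) - (-16/9 + 16*pi/9) = -32*pi/9.
Hence Re(c_{-3}) = (1/(4*pi))·(-32*pi/9) = -8/9.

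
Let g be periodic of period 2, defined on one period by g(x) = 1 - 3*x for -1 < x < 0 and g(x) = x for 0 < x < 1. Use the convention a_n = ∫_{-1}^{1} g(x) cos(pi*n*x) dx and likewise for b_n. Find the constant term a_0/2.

a_0 = ∫_{-1}^{1} g(x) dx = 3.
So the constant term a_0/2 = 3/2.

3/2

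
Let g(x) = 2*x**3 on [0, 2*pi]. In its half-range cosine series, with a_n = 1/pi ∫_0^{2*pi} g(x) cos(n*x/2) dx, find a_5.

96*(4 - 25*pi**2)/(625*pi)

a_5 = 1/pi ∫_0^{2*pi} (2*x**3) cos(5*x/2) dx.
Integrating by parts three times (tabular method), an antiderivative of (2*x**3) cos(5*x/2) is 4*x**3*sin(5*x/2)/5 + 24*x**2*cos(5*x/2)/25 - 96*x*sin(5*x/2)/125 - 192*cos(5*x/2)/625; evaluating from 0 to 2*pi: ∫_{0}^{2*pi} (2*x**3) cos(5*x/2) dx = (192/625 - 96*pi**2/25) - (-192/625) = 384/625 - 96*pi**2/25.
Hence a_5 = (1/pi)·(384/625 - 96*pi**2/25) = 96*(4 - 25*pi**2)/(625*pi).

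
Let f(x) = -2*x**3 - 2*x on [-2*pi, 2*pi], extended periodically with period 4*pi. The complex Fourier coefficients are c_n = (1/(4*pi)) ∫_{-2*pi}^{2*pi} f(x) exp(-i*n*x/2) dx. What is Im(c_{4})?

1/2 - 4*pi**2

Since f is real-valued, Im(c_{4}) = -(1/(4*pi)) ∫_{-2*pi}^{2*pi} f(x) sin(2*x) dx = -b_{4}/2.
f is odd and sin(2*x) is odd, so the integrand is even: ∫_{-2*pi}^{2*pi} f(x) sin(2*x) dx = 2∫_0^{2*pi} f(x) sin(2*x) dx.
Integrating by parts three times (tabular method), an antiderivative of (-2*x**3 - 2*x) sin(2*x) is x**3*cos(2*x) - 3*x**2*sin(2*x)/2 - x*cos(2*x)/2 + sin(2*x)/4; evaluating from 0 to 2*pi: ∫_{0}^{2*pi} (-2*x**3 - 2*x) sin(2*x) dx = (-pi + 8*pi**3) - (0) = -pi + 8*pi**3.
So ∫_{-2*pi}^{2*pi} f(x) sin(2*x) dx = -2*pi + 16*pi**3.
Hence Im(c_{4}) = (-1/(4*pi))·(-2*pi + 16*pi**3) = 1/2 - 4*pi**2.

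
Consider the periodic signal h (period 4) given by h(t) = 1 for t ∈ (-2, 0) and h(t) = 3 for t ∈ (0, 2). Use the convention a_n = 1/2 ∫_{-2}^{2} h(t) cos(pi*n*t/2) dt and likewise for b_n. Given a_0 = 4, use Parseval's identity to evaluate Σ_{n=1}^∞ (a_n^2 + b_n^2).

Parseval: a_0^2/2 + Σ_{n≥1} (a_n^2+b_n^2) = 1/2 ∫_{-2}^{2} h(t)^2 dt = 10.
Subtract a_0^2/2 = 8: Σ (a_n^2+b_n^2) = 2.

2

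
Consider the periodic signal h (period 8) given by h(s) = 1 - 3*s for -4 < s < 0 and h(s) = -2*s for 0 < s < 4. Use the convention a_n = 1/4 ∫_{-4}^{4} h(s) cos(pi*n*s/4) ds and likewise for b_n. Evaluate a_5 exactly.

-8/(25*pi**2)

a_5 = 1/4 ∫_{-4}^{4} h(s) cos(5*pi*s/4) ds.
Split the integral at the breakpoints.
Integrating by parts (boundary term plus one more integral), an antiderivative of (1 - 3*s) cos(5*pi*s/4) is -12*s*sin(5*pi*s/4)/(5*pi) + 4*sin(5*pi*s/4)/(5*pi) - 48*cos(5*pi*s/4)/(25*pi**2); evaluating from -4 to 0: ∫_{-4}^{0} (1 - 3*s) cos(5*pi*s/4) ds = (-48/(25*pi**2)) - (48/(25*pi**2)) = -96/(25*pi**2).
Integrating by parts (boundary term plus one more integral), an antiderivative of (-2*s) cos(5*pi*s/4) is -8*s*sin(5*pi*s/4)/(5*pi) - 32*cos(5*pi*s/4)/(25*pi**2); evaluating from 0 to 4: ∫_{0}^{4} (-2*s) cos(5*pi*s/4) ds = (32/(25*pi**2)) - (-32/(25*pi**2)) = 64/(25*pi**2).
Summing the pieces and multiplying by (1/4) gives a_5 = -8/(25*pi**2).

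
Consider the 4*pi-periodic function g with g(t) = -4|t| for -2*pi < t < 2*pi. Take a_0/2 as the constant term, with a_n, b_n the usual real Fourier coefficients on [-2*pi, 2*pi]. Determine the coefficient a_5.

32/(25*pi)

a_5 = (1/(2*pi)) ∫_{-2*pi}^{2*pi} g(t) cos(5*t/2) dt.
g is even and cos(5*t/2) is even, so the integrand is even and a_5 = 1/pi ∫_0^{2*pi} g(t) cos(5*t/2) dt.
Integrating by parts (boundary term plus one more integral), an antiderivative of (-4*t) cos(5*t/2) is -8*t*sin(5*t/2)/5 - 16*cos(5*t/2)/25; evaluating from 0 to 2*pi: ∫_{0}^{2*pi} (-4*t) cos(5*t/2) dt = (16/25) - (-16/25) = 32/25.
Hence a_5 = (1/pi)·(32/25) = 32/(25*pi).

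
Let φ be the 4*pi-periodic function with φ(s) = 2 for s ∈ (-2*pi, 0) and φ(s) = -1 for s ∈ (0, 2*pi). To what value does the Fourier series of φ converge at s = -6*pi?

s = -6*pi differs from s = -2*pi by -1 full period(s), and the series is 4*pi-periodic.
At s = -2*pi the one-sided limits are φ(-2*pi^-) = -1 and φ(-2*pi^+) = 2.
By Dirichlet's theorem the series converges to their average, [(-1) + (2)]/2 = 1/2.

1/2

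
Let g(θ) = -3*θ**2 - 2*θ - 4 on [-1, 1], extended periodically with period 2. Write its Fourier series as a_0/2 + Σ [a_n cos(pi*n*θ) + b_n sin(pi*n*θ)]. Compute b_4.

1/pi

b_4 = ∫_{-1}^{1} g(θ) sin(4*pi*θ) dθ.
Integrating by parts twice (tabular method), an antiderivative of (-3*θ**2 - 2*θ - 4) sin(4*pi*θ) is 3*θ**2*cos(4*pi*θ)/(4*pi) - 3*θ*sin(4*pi*θ)/(8*pi**2) + θ*cos(4*pi*θ)/(2*pi) - sin(4*pi*θ)/(8*pi**2) - 3*cos(4*pi*θ)/(32*pi**3) + cos(4*pi*θ)/pi; evaluating from -1 to 1: ∫_{-1}^{1} (-3*θ**2 - 2*θ - 4) sin(4*pi*θ) dθ = (3*(-1 + 24*pi**2)/(32*pi**3)) - ((-3 + 40*pi**2)/(32*pi**3)) = 1/pi.
Hence b_4 = 1/pi.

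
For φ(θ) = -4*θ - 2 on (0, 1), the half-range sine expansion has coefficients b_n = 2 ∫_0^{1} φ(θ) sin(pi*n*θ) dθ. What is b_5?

-16/(5*pi)

b_5 = 2 ∫_0^{1} (-4*θ - 2) sin(5*pi*θ) dθ.
Integrating by parts (boundary term plus one more integral), an antiderivative of (-4*θ - 2) sin(5*pi*θ) is 4*θ*cos(5*pi*θ)/(5*pi) - 4*sin(5*pi*θ)/(25*pi**2) + 2*cos(5*pi*θ)/(5*pi); evaluating from 0 to 1: ∫_{0}^{1} (-4*θ - 2) sin(5*pi*θ) dθ = (-6/(5*pi)) - (2/(5*pi)) = -8/(5*pi).
Hence b_5 = 2·(-8/(5*pi)) = -16/(5*pi).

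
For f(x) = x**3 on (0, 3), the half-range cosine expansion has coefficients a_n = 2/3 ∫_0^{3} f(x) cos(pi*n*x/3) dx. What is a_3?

2*(4 - 9*pi**2)/pi**4

a_3 = 2/3 ∫_0^{3} (x**3) cos(pi*x) dx.
Integrating by parts three times (tabular method), an antiderivative of (x**3) cos(pi*x) is x**3*sin(pi*x)/pi + 3*x**2*cos(pi*x)/pi**2 - 6*x*sin(pi*x)/pi**3 - 6*cos(pi*x)/pi**4; evaluating from 0 to 3: ∫_{0}^{3} (x**3) cos(pi*x) dx = (3*(2 - 9*pi**2)/pi**4) - (-6/pi**4) = 3*(4 - 9*pi**2)/pi**4.
Hence a_3 = (2/3)·(3*(4 - 9*pi**2)/pi**4) = 2*(4 - 9*pi**2)/pi**4.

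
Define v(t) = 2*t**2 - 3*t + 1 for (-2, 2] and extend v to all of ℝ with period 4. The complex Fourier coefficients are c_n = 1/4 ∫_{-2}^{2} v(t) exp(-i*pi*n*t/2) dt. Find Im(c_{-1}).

Since v is real-valued, Im(c_{-1}) = -1/4 ∫_{-2}^{2} v(t) sin(-pi*t/2) dt = b_{1}/2.
Integrating by parts twice (tabular method), an antiderivative of (2*t**2 - 3*t + 1) sin(-pi*t/2) is 4*t**2*cos(pi*t/2)/pi - 16*t*sin(pi*t/2)/pi**2 - 6*t*cos(pi*t/2)/pi + 12*sin(pi*t/2)/pi**2 - 32*cos(pi*t/2)/pi**3 + 2*cos(pi*t/2)/pi; evaluating from -2 to 2: ∫_{-2}^{2} (2*t**2 - 3*t + 1) sin(-pi*t/2) dt = (-6/pi + 32/pi**3) - (-30/pi + 32/pi**3) = 24/pi.
Hence Im(c_{-1}) = (-1/4)·(24/pi) = -6/pi.

-6/pi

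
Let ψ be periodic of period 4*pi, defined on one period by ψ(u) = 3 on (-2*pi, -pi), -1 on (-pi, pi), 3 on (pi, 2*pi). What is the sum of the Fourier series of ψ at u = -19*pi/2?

u = -19*pi/2 differs from u = -3*pi/2 by -2 full period(s), and the series is 4*pi-periodic.
ψ is continuous at u = -3*pi/2 with value 3, so the series converges to 3 there.

3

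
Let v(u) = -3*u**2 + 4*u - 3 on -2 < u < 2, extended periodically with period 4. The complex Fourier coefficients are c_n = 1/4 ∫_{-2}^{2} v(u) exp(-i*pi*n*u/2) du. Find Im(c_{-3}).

Since v is real-valued, Im(c_{-3}) = -1/4 ∫_{-2}^{2} v(u) sin(-3*pi*u/2) du = b_{3}/2.
Integrating by parts twice (tabular method), an antiderivative of (-3*u**2 + 4*u - 3) sin(-3*pi*u/2) is -2*u**2*cos(3*pi*u/2)/pi + 8*u*sin(3*pi*u/2)/(3*pi**2) + 8*u*cos(3*pi*u/2)/(3*pi) - 16*sin(3*pi*u/2)/(9*pi**2) - 2*cos(3*pi*u/2)/pi + 16*cos(3*pi*u/2)/(9*pi**3); evaluating from -2 to 2: ∫_{-2}^{2} (-3*u**2 + 4*u - 3) sin(-3*pi*u/2) du = (2*(-8 + 21*pi**2)/(9*pi**3)) - (2*(-8 + 69*pi**2)/(9*pi**3)) = -32/(3*pi).
Hence Im(c_{-3}) = (-1/4)·(-32/(3*pi)) = 8/(3*pi).

8/(3*pi)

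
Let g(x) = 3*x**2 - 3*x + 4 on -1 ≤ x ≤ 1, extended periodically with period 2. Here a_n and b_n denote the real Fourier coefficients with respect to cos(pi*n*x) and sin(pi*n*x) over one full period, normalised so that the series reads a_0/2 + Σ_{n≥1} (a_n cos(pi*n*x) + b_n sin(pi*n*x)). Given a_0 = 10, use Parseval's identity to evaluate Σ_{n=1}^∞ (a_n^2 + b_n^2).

Parseval: a_0^2/2 + Σ_{n≥1} (a_n^2+b_n^2) = ∫_{-1}^{1} g(x)^2 dx = 288/5.
Subtract a_0^2/2 = 50: Σ (a_n^2+b_n^2) = 38/5.

38/5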